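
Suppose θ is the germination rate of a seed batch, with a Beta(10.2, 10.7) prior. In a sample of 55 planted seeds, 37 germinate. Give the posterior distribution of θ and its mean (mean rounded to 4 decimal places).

Posterior: Beta(47.2, 28.7); mean ≈ 0.6219

Observing 37 successes and 18 failures updates Beta(10.2, 10.7) by adding the success and failure counts to the two shape parameters: α = 10.2+37 = 47.2, β = 10.7+18 = 28.7.
E[θ | data] = 47.2/(47.2+28.7) = 0.6219.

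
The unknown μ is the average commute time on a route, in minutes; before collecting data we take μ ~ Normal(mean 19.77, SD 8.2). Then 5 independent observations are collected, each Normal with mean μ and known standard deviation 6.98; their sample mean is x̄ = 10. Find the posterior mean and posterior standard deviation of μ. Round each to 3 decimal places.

With known σ, the Normal prior is conjugate. Weight on the data is w = (n/σ²)/(n/σ² + 1/τ₀²) = 0.102626/(0.102626+0.0148721) = 0.87343.
Posterior mean = w·x̄ + (1−w)·μ₀ = 0.87343·10 + 0.12657·19.77 = 11.237. Posterior variance = 1/(0.102626+0.0148721) = 8.51075, so SD = 2.917.

Posterior mean ≈ 11.237; posterior SD ≈ 2.917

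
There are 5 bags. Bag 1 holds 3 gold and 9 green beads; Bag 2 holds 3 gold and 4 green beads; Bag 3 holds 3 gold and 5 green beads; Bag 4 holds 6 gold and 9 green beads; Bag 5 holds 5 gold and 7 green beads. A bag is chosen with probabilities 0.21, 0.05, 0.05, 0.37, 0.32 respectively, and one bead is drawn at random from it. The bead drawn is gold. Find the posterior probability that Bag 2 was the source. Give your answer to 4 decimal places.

Posterior probability ≈ 0.0573

P(gold|Bag 1) = 0.25; P(gold|Bag 2) = 0.4286; P(gold|Bag 3) = 0.375; P(gold|Bag 4) = 0.4; P(gold|Bag 5) = 0.4167.
Prior × likelihood for each source: 0.21·0.25=0.05250, 0.05·0.4286=0.02143, 0.05·0.375=0.01875, 0.37·0.4=0.1480, 0.32·0.4167=0.1333. Summing gives P(gold) = 0.37401.
P(Bag 2 | gold) = 0.02143 / 0.37401 = 0.0573.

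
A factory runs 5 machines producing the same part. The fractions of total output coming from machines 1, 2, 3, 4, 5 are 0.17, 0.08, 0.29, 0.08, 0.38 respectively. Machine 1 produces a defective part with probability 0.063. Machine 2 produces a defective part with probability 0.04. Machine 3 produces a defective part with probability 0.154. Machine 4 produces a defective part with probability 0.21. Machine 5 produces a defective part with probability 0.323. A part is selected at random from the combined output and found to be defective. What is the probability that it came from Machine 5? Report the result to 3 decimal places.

Posterior probability ≈ 0.620

P(defective|M1) = 0.063; P(defective|M2) = 0.04; P(defective|M3) = 0.154; P(defective|M4) = 0.21; P(defective|M5) = 0.323.
Prior × likelihood for each source: 0.17·0.063=0.01071, 0.08·0.04=0.003200, 0.29·0.154=0.04466, 0.08·0.21=0.01680, 0.38·0.323=0.1227. Summing gives P(defective) = 0.19811.
P(Machine 5 | defective) = 0.1227 / 0.19811 = 0.620.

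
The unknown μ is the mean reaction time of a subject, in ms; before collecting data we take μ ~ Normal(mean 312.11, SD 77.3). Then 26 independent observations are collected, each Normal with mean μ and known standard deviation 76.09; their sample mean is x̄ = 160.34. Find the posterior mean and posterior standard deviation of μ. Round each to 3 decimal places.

Prior precision 1/τ₀² = 1/77.3² = 0.00016736; data precision n/σ² = 26/76.09² = 0.00449074.
Posterior precision = 0.00016736 + 0.00449074 = 0.00465810, giving posterior SD = 1/√0.00465810 = 14.652.
Posterior mean = (0.00016736·312.11 + 0.00449074·160.34) / 0.00465810 = 165.793.

Posterior mean ≈ 165.793; posterior SD ≈ 14.652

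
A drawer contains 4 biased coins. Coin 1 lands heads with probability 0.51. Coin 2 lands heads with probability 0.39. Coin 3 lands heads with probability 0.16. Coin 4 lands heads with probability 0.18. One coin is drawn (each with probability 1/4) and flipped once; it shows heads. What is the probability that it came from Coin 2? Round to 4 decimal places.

Posterior probability ≈ 0.3145

Tabulate prior·likelihood by source: [1] prior 0.25, lik 0.51, product 0.1275; [2] prior 0.25, lik 0.39, product 0.09750; [3] prior 0.25, lik 0.16, product 0.04000; [4] prior 0.25, lik 0.18, product 0.04500.
Normalizing constant = 0.31000; the posterior for Coin 2 is its product over the sum, 0.09750/0.31000 = 0.3145.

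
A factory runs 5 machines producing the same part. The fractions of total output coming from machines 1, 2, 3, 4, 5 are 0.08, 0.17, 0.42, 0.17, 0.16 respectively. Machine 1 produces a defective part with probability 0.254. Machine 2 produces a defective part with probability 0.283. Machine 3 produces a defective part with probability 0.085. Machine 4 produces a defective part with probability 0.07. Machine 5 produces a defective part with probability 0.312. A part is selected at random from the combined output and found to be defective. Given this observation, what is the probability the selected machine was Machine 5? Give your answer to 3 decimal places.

Posterior probability ≈ 0.301

P(defective|M1) = 0.254; P(defective|M2) = 0.283; P(defective|M3) = 0.085; P(defective|M4) = 0.07; P(defective|M5) = 0.312.
Prior × likelihood for each source: 0.08·0.254=0.02032, 0.17·0.283=0.04811, 0.42·0.085=0.03570, 0.17·0.07=0.01190, 0.16·0.312=0.04992. Summing gives P(defective) = 0.16595.
P(Machine 5 | defective) = 0.04992 / 0.16595 = 0.301.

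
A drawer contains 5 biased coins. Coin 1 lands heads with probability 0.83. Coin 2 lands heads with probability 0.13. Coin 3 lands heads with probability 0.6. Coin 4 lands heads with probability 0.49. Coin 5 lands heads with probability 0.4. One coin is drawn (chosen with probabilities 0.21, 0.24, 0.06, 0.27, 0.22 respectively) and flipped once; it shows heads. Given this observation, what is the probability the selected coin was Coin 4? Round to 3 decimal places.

P(heads|C1) = 0.83; P(heads|C2) = 0.13; P(heads|C3) = 0.6; P(heads|C4) = 0.49; P(heads|C5) = 0.4.
Prior × likelihood for each source: 0.21·0.83=0.1743, 0.24·0.13=0.03120, 0.06·0.6=0.03600, 0.27·0.49=0.1323, 0.22·0.4=0.08800. Summing gives P(heads) = 0.46180.
P(Coin 4 | heads) = 0.1323 / 0.46180 = 0.286.

Posterior probability ≈ 0.286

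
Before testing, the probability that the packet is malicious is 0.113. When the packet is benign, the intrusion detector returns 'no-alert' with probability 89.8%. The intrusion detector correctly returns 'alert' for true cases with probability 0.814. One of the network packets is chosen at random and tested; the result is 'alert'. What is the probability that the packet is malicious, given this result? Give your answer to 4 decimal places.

Let H be the event that the packet is malicious. P(H) = 0.113, so P(¬H) = 0.887. With E the 'alert' result, P(E|H) = 0.814 and P(E|¬H) = 0.102.
P(E) = 0.814·0.113 + 0.102·0.887 = 0.091982 + 0.090474 = 0.18246.
By Bayes' theorem, P(H|E) = 0.091982 / 0.18246 = 0.5041.

P(H | E) ≈ 0.5041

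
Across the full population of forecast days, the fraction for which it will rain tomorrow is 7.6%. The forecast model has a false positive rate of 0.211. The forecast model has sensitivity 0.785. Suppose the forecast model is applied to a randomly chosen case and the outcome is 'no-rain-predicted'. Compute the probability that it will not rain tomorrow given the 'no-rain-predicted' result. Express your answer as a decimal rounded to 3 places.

P(¬H | E) ≈ 0.978

Let H be the event that it will rain tomorrow. P(H) = 0.076, so P(¬H) = 0.924. With E the 'no-rain-predicted' result, P(E|H) = 0.215 and P(E|¬H) = 0.789.
P(E) = 0.215·0.076 + 0.789·0.924 = 0.016340 + 0.72904 = 0.74538.
By Bayes' theorem, P(H|E) = 0.016340 / 0.74538 = 0.022. Hence P(¬H|E) = 1 − 0.022 = 0.978.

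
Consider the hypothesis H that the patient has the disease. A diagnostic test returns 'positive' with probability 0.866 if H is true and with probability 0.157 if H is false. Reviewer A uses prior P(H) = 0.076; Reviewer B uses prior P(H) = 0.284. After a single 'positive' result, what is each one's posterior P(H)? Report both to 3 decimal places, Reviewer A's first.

The likelihood ratio for a 'positive' result is 0.866/0.157 = 5.5159.
Reviewer A: prior odds 0.076/0.924 = 0.082251; posterior odds 0.45369; posterior probability 0.312.
Reviewer B: prior odds 0.284/0.716 = 0.39665; posterior odds 2.1879; posterior probability 0.686.

Reviewer A: 0.312; Reviewer B: 0.686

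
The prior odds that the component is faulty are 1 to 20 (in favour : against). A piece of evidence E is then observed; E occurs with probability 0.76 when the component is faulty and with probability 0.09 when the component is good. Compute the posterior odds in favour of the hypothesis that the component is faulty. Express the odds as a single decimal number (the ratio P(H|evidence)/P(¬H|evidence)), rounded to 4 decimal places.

Prior odds = 1/20 = 0.050000.
Likelihood ratio for E = 0.76/0.09 = 8.4444.
Posterior odds = prior odds × LR = 0.42222.

Posterior odds ≈ 0.4222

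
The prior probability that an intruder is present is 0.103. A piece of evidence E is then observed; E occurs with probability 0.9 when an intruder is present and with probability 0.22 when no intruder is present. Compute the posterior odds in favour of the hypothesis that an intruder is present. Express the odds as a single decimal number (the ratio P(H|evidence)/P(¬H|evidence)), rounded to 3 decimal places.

Posterior odds ≈ 0.470

Prior odds = 0.103/(1−0.103) = 0.11483. In log-odds, ln(0.11483) = -2.1643.
Add log likelihood ratio: ln(4.0909) = 1.4088.
Posterior log-odds = -0.75556, so posterior odds = exp(-0.75556) = 0.46975.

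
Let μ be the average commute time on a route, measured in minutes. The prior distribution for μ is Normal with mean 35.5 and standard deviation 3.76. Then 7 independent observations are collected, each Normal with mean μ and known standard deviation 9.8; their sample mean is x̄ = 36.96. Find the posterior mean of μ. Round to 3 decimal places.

Posterior mean ≈ 36.241

With known σ, the Normal prior is conjugate. Weight on the data is w = (n/σ²)/(n/σ² + 1/τ₀²) = 0.0728863/(0.0728863+0.0707334) = 0.50750.
Posterior mean = w·x̄ + (1−w)·μ₀ = 0.50750·36.96 + 0.49250·35.5 = 36.241.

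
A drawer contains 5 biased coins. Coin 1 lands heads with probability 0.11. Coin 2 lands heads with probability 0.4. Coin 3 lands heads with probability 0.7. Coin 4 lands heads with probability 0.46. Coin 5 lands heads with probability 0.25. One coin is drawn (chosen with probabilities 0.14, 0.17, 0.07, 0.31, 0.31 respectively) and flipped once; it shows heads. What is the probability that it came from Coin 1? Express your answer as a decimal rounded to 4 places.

Tabulate prior·likelihood by source: [1] prior 0.14, lik 0.11, product 0.01540; [2] prior 0.17, lik 0.4, product 0.06800; [3] prior 0.07, lik 0.7, product 0.04900; [4] prior 0.31, lik 0.46, product 0.1426; [5] prior 0.31, lik 0.25, product 0.07750.
Normalizing constant = 0.35250; the posterior for Coin 1 is its product over the sum, 0.01540/0.35250 = 0.0437.

Posterior probability ≈ 0.0437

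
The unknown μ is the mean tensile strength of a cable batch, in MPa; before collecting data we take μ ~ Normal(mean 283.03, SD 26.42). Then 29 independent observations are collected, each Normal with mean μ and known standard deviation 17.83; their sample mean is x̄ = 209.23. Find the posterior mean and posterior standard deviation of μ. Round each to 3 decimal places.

Prior precision 1/τ₀² = 1/26.42² = 0.00143263; data precision n/σ² = 29/17.83² = 0.0912211.
Posterior precision = 0.00143263 + 0.0912211 = 0.0926537, giving posterior SD = 1/√0.0926537 = 3.285.
Posterior mean = (0.00143263·283.03 + 0.0912211·209.23) / 0.0926537 = 210.371.

Posterior mean ≈ 210.371; posterior SD ≈ 3.285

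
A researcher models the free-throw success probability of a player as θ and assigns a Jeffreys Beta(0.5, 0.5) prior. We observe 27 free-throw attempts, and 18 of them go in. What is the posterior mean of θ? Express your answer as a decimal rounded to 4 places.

Posterior mean ≈ 0.6607

The binomial likelihood is conjugate to the Beta prior: with 18 successes and 9 failures, the posterior is Beta(0.5+18, 0.5+9) = Beta(18.5, 9.5).
Posterior mean = α/(α+β) = 18.5/28 = 0.6607.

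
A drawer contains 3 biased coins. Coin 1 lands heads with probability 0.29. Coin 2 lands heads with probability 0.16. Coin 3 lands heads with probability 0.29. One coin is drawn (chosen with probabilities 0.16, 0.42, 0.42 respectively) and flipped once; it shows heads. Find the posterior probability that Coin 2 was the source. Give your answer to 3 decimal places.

Tabulate prior·likelihood by source: [1] prior 0.16, lik 0.29, product 0.04640; [2] prior 0.42, lik 0.16, product 0.06720; [3] prior 0.42, lik 0.29, product 0.1218.
Normalizing constant = 0.23540; the posterior for Coin 2 is its product over the sum, 0.06720/0.23540 = 0.285.

Posterior probability ≈ 0.285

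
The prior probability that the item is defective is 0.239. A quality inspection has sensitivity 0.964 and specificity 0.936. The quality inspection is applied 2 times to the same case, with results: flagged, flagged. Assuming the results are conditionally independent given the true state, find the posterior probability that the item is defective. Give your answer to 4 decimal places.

Let H be the event that the item is defective; start with P(H) = 0.239. P('flagged'|H) = 0.964, P('flagged'|¬H) = 0.064.
Update on result 1 ('flagged'): P(H) ← 0.964·0.2390 / (0.964·0.2390 + 0.064·0.7610) = 0.23040/0.27910 = 0.8255.
Update on result 2 ('flagged'): P(H) ← 0.964·0.8255 / (0.964·0.8255 + 0.064·0.1745) = 0.79578/0.80695 = 0.9862.

Posterior P(H) ≈ 0.9862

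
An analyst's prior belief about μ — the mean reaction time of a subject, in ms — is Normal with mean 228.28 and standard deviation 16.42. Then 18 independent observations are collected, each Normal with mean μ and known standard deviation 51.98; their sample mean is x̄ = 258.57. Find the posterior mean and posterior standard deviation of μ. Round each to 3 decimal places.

With known σ, the Normal prior is conjugate. Weight on the data is w = (n/σ²)/(n/σ² + 1/τ₀²) = 0.00666193/(0.00666193+0.00370897) = 0.64237.
Posterior mean = w·x̄ + (1−w)·μ₀ = 0.64237·258.57 + 0.35763·228.28 = 247.737. Posterior variance = 1/(0.00666193+0.00370897) = 96.4236, so SD = 9.820.

Posterior mean ≈ 247.737; posterior SD ≈ 9.820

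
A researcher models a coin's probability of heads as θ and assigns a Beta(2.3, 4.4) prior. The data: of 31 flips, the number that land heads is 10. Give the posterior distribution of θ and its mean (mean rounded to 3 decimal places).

Posterior: Beta(12.3, 25.4); mean ≈ 0.326

The binomial likelihood is conjugate to the Beta prior: with 10 successes and 21 failures, the posterior is Beta(2.3+10, 4.4+21) = Beta(12.3, 25.4).
Posterior mean = α/(α+β) = 12.3/37.7 = 0.326.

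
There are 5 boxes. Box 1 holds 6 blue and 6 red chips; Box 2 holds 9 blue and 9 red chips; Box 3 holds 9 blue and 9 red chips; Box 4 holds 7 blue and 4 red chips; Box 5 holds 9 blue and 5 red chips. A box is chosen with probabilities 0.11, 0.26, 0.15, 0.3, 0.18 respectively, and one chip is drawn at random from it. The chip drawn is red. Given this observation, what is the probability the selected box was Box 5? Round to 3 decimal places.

P(red|Box 1) = 0.5; P(red|Box 2) = 0.5; P(red|Box 3) = 0.5; P(red|Box 4) = 0.3636; P(red|Box 5) = 0.3571.
Prior × likelihood for each source: 0.11·0.5=0.05500, 0.26·0.5=0.1300, 0.15·0.5=0.07500, 0.3·0.3636=0.1091, 0.18·0.3571=0.06429. Summing gives P(red) = 0.43338.
P(Box 5 | red) = 0.06429 / 0.43338 = 0.148.

Posterior probability ≈ 0.148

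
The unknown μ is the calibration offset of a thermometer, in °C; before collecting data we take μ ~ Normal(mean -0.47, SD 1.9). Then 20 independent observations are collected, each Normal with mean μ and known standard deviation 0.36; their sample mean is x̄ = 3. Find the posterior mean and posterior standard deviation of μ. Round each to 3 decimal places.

Posterior mean ≈ 2.994; posterior SD ≈ 0.080

Prior precision 1/τ₀² = 1/1.9² = 0.277008; data precision n/σ² = 20/0.36² = 154.321.
Posterior precision = 0.277008 + 154.321 = 154.598, giving posterior SD = 1/√154.598 = 0.080.
Posterior mean = (0.277008·-0.47 + 154.321·3) / 154.598 = 2.994.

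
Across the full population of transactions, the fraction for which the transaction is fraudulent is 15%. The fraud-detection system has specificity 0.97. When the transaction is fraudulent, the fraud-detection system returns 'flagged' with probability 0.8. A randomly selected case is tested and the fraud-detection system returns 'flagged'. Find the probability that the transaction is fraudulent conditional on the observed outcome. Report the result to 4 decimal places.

Let H be the event that the transaction is fraudulent. P(H) = 0.15, so P(¬H) = 0.85. With E the 'flagged' result, P(E|H) = 0.8 and P(E|¬H) = 0.03.
P(E) = 0.8·0.15 + 0.03·0.85 = 0.12000 + 0.025500 = 0.14550.
By Bayes' theorem, P(H|E) = 0.12000 / 0.14550 = 0.8247.

P(H | E) ≈ 0.8247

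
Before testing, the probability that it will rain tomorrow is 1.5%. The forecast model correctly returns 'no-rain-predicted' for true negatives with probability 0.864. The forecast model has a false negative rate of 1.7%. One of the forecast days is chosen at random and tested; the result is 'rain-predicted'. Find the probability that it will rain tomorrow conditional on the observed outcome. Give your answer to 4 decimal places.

P(H | E) ≈ 0.0992

Write H for 'it will rain tomorrow'. Prior odds H:¬H = 0.015/0.985 = 0.015228. For the 'rain-predicted' outcome, the likelihood ratio is 0.983/0.136 = 7.2279.
Posterior odds = 0.015228 × 7.2279 = 0.11007, so P(H|E) = 0.11007/(1+0.11007) = 0.0992.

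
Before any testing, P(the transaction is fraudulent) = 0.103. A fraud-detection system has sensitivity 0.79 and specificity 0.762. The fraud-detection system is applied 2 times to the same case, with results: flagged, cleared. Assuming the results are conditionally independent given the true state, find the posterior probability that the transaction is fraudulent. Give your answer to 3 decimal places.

Let H be the event that the transaction is fraudulent; start with P(H) = 0.103. P('flagged'|H) = 0.79, P('flagged'|¬H) = 0.238.
Update on result 1 ('flagged'): P(H) ← 0.79·0.1030 / (0.79·0.1030 + 0.238·0.8970) = 0.081370/0.29486 = 0.2760.
Update on result 2 ('cleared'): P(H) ← 0.21·0.2760 / (0.21·0.2760 + 0.762·0.7240) = 0.057953/0.60967 = 0.0951.

Posterior P(H) ≈ 0.095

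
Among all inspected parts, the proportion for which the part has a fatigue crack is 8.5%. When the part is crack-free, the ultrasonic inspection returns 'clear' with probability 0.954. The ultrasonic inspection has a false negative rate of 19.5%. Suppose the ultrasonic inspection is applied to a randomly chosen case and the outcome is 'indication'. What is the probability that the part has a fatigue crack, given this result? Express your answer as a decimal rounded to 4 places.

Write H for 'the part has a fatigue crack'. Prior odds H:¬H = 0.085/0.915 = 0.092896. For the 'indication' outcome, the likelihood ratio is 0.805/0.046 = 17.500.
Posterior odds = 0.092896 × 17.500 = 1.6257, so P(H|E) = 1.6257/(1+1.6257) = 0.6191.

P(H | E) ≈ 0.6191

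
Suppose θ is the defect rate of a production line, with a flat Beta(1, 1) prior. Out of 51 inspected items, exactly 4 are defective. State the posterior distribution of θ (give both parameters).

Observing 4 successes and 47 failures updates Beta(1, 1) by adding the success and failure counts to the two shape parameters: α = 1+4 = 5, β = 1+47 = 48.

Posterior: Beta(5, 48)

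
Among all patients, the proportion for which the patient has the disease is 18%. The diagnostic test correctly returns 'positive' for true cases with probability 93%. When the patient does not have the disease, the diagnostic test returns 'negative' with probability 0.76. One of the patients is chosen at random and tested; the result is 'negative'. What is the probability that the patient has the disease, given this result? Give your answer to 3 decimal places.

Let H be the event that the patient has the disease. P(H) = 0.18, so P(¬H) = 0.82. With E the 'negative' result, P(E|H) = 0.07 and P(E|¬H) = 0.76.
P(E) = 0.07·0.18 + 0.76·0.82 = 0.012600 + 0.62320 = 0.63580.
By Bayes' theorem, P(H|E) = 0.012600 / 0.63580 = 0.020.

P(H | E) ≈ 0.020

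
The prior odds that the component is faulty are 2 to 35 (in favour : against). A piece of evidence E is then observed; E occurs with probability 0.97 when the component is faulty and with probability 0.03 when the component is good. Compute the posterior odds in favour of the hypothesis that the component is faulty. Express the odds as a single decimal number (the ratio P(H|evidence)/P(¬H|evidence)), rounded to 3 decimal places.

Prior odds = 2/35 = 0.057143.
Likelihood ratio for E = 0.97/0.03 = 32.333.
Posterior odds = prior odds × LR = 1.8476.

Posterior odds ≈ 1.848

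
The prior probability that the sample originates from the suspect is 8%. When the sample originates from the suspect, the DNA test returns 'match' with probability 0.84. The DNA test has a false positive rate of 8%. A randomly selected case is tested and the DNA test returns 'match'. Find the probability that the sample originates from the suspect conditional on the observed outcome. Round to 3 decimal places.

Let H be the event that the sample originates from the suspect. P(H) = 0.08, so P(¬H) = 0.92. With E the 'match' result, P(E|H) = 0.84 and P(E|¬H) = 0.08.
P(E) = 0.84·0.08 + 0.08·0.92 = 0.067200 + 0.073600 = 0.14080.
By Bayes' theorem, P(H|E) = 0.067200 / 0.14080 = 0.477.

P(H | E) ≈ 0.477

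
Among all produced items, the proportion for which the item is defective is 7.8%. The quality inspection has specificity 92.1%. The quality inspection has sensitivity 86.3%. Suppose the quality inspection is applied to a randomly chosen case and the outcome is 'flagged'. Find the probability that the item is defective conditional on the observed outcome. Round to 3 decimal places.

Write H for 'the item is defective'. Prior odds H:¬H = 0.078/0.922 = 0.084599. For the 'flagged' outcome, the likelihood ratio is 0.863/0.079 = 10.924.
Posterior odds = 0.084599 × 10.924 = 0.92416, so P(H|E) = 0.92416/(1+0.92416) = 0.480.

P(H | E) ≈ 0.480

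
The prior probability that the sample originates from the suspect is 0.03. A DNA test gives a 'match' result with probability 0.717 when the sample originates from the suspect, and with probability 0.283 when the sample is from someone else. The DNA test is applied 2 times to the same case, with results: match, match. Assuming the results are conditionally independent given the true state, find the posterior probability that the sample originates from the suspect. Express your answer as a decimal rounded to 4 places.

Posterior P(H) ≈ 0.1656

With H the event that the sample originates from the suspect, the joint likelihood of the observed sequence is P(data|H) = 0.717·0.717 = 0.51409 and P(data|¬H) = 0.283·0.283 = 0.080089.
Bayes: P(H|data) = 0.03·0.51409 / (0.03·0.51409 + 0.97·0.080089) = 0.015423/0.093109 = 0.1656.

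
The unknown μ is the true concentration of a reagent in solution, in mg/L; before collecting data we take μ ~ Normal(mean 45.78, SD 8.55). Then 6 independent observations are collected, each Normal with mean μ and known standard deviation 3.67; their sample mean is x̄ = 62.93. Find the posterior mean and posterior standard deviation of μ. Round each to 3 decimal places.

Prior precision 1/τ₀² = 1/8.55² = 0.0136794; data precision n/σ² = 6/3.67² = 0.445471.
Posterior precision = 0.0136794 + 0.445471 = 0.459150, giving posterior SD = 1/√0.459150 = 1.476.
Posterior mean = (0.0136794·45.78 + 0.445471·62.93) / 0.459150 = 62.419.

Posterior mean ≈ 62.419; posterior SD ≈ 1.476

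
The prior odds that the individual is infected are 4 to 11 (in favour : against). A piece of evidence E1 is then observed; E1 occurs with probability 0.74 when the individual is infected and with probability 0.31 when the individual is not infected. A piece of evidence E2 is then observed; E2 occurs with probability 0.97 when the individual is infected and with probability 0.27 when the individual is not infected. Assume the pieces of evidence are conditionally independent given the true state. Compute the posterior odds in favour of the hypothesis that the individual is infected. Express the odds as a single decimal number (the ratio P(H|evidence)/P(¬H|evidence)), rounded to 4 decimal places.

Posterior odds ≈ 3.1185

Prior odds = 4/11 = 0.36364.
Likelihood ratio for E1 = 0.74/0.31 = 2.3871.
Likelihood ratio for E2 = 0.97/0.27 = 3.5926.
Posterior odds = prior odds × LR₁ × LR₂ = 3.1185.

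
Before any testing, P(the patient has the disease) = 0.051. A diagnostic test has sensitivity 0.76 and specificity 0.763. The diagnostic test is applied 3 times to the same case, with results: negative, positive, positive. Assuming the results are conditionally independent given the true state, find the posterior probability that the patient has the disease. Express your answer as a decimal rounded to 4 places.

Posterior P(H) ≈ 0.1481

With H the event that the patient has the disease, the joint likelihood of the observed sequence is P(data|H) = 0.24·0.76·0.76 = 0.13862 and P(data|¬H) = 0.763·0.237·0.237 = 0.042857.
Bayes: P(H|data) = 0.051·0.13862 / (0.051·0.13862 + 0.949·0.042857) = 0.0070698/0.047741 = 0.1481.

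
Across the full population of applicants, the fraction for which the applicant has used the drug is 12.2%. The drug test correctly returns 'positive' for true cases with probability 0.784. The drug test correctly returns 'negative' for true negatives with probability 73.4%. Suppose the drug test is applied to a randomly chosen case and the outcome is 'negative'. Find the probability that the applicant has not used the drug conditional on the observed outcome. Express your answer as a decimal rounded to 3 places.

Write H for 'the applicant has used the drug'. Prior odds H:¬H = 0.122/0.878 = 0.13895. For the 'negative' outcome, the likelihood ratio is 0.216/0.734 = 0.29428.
Posterior odds = 0.13895 × 0.29428 = 0.040891, so P(H|E) = 0.040891/(1+0.040891) = 0.039. Then P(¬H|E) = 1 − 0.039 = 0.961.

P(¬H | E) ≈ 0.961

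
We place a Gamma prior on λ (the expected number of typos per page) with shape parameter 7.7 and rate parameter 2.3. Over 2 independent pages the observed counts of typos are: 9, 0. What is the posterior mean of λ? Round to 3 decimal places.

The Poisson likelihood adds the total count to the shape and the number of exposure periods to the rate. Here ∑xᵢ = 9 and n = 2, so shape 7.7→16.7 and rate 2.3→4.3.
E[λ | data] = 16.7/4.3 = 3.884.

Posterior mean ≈ 3.884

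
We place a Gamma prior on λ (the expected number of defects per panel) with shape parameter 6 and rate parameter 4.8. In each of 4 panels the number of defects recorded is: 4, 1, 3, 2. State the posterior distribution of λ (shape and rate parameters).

Posterior: Gamma(shape=16, rate=8.8)

Total count ∑xᵢ = 10 over n = 4 panels.
Gamma is conjugate to the Poisson likelihood: posterior is Gamma(shape = 6+10 = 16, rate = 4.8+4 = 8.8).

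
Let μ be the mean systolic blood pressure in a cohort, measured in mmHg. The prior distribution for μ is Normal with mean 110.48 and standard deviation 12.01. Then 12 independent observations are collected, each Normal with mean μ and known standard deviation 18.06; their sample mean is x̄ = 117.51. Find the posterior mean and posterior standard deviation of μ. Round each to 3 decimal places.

Prior precision 1/τ₀² = 1/12.01² = 0.00693288; data precision n/σ² = 12/18.06² = 0.0367914.
Posterior precision = 0.00693288 + 0.0367914 = 0.0437242, giving posterior SD = 1/√0.0437242 = 4.782.
Posterior mean = (0.00693288·110.48 + 0.0367914·117.51) / 0.0437242 = 116.395.

Posterior mean ≈ 116.395; posterior SD ≈ 4.782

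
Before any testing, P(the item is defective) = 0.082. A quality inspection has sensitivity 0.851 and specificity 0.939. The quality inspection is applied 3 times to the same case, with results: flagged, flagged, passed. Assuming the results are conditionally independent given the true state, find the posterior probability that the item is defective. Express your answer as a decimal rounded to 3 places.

With H the event that the item is defective, the joint likelihood of the observed sequence is P(data|H) = 0.851·0.851·0.149 = 0.10791 and P(data|¬H) = 0.061·0.061·0.939 = 0.0034940.
Bayes: P(H|data) = 0.082·0.10791 / (0.082·0.10791 + 0.918·0.0034940) = 0.0088483/0.012056 = 0.7339.

Posterior P(H) ≈ 0.734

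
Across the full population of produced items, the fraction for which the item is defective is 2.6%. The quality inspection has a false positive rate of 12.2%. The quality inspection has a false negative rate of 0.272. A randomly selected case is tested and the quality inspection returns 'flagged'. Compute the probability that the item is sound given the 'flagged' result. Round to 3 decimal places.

P(¬H | E) ≈ 0.863

Write H for 'the item is defective'. Prior odds H:¬H = 0.026/0.974 = 0.026694. For the 'flagged' outcome, the likelihood ratio is 0.728/0.122 = 5.9672.
Posterior odds = 0.026694 × 5.9672 = 0.15929, so P(H|E) = 0.15929/(1+0.15929) = 0.137. Then P(¬H|E) = 1 − 0.137 = 0.863.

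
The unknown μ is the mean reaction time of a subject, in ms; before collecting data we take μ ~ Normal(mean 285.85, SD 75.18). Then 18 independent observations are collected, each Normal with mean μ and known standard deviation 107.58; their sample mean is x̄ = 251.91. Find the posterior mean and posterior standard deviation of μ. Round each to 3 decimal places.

Posterior mean ≈ 255.377; posterior SD ≈ 24.027

With known σ, the Normal prior is conjugate. Weight on the data is w = (n/σ²)/(n/σ² + 1/τ₀²) = 0.00155528/(0.00155528+0.00017693) = 0.89786.
Posterior mean = w·x̄ + (1−w)·μ₀ = 0.89786·251.91 + 0.10214·285.85 = 255.377. Posterior variance = 1/(0.00155528+0.00017693) = 577.297, so SD = 24.027.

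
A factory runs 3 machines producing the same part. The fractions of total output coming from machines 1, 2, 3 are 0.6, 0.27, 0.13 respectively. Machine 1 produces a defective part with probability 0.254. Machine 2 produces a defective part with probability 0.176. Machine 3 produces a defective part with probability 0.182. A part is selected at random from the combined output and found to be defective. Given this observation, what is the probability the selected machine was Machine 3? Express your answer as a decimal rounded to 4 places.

Posterior probability ≈ 0.1058

Tabulate prior·likelihood by source: [1] prior 0.6, lik 0.254, product 0.1524; [2] prior 0.27, lik 0.176, product 0.04752; [3] prior 0.13, lik 0.182, product 0.02366.
Normalizing constant = 0.22358; the posterior for Machine 3 is its product over the sum, 0.02366/0.22358 = 0.1058.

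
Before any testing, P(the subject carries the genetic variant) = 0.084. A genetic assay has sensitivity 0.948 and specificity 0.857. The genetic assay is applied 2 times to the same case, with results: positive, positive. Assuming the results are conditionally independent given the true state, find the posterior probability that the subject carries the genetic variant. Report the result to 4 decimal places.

Posterior P(H) ≈ 0.8012

With H the event that the subject carries the genetic variant, the joint likelihood of the observed sequence is P(data|H) = 0.948·0.948 = 0.89870 and P(data|¬H) = 0.143·0.143 = 0.020449.
Bayes: P(H|data) = 0.084·0.89870 / (0.084·0.89870 + 0.916·0.020449) = 0.075491/0.094222 = 0.8012.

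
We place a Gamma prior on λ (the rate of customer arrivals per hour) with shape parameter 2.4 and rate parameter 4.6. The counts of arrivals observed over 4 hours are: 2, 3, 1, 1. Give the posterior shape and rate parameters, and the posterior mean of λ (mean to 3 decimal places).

Posterior: Gamma(shape=9.4, rate=8.6); mean ≈ 1.093

The Poisson likelihood adds the total count to the shape and the number of exposure periods to the rate. Here ∑xᵢ = 7 and n = 4, so shape 2.4→9.4 and rate 4.6→8.6.
Posterior mean = shape/rate = 9.4/8.6 = 1.093.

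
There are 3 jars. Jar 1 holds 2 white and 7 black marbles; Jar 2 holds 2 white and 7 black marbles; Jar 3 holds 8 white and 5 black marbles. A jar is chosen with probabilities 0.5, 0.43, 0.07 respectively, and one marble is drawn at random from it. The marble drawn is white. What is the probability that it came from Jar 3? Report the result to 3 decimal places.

P(white|Jar 1) = 0.2222; P(white|Jar 2) = 0.2222; P(white|Jar 3) = 0.6154.
Prior × likelihood for each source: 0.5·0.2222=0.1111, 0.43·0.2222=0.09556, 0.07·0.6154=0.04308. Summing gives P(white) = 0.24974.
P(Jar 3 | white) = 0.04308 / 0.24974 = 0.172.

Posterior probability ≈ 0.172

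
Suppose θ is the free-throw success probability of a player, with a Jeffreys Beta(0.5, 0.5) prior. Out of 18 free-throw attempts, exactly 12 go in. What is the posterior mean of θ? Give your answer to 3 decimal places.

Observing 12 successes and 6 failures updates Beta(0.5, 0.5) by adding the success and failure counts to the two shape parameters: α = 0.5+12 = 12.5, β = 0.5+6 = 6.5.
E[θ | data] = 12.5/(12.5+6.5) = 0.658.

Posterior mean ≈ 0.658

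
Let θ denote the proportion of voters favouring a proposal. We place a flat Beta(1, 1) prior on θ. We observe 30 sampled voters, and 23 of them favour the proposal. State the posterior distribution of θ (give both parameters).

Posterior: Beta(24, 8)

Observing 23 successes and 7 failures updates Beta(1, 1) by adding the success and failure counts to the two shape parameters: α = 1+23 = 24, β = 1+7 = 8.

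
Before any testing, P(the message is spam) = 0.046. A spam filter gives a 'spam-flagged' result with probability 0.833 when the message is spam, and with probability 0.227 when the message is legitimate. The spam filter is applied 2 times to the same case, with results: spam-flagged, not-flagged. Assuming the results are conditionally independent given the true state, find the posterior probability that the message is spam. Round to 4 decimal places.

Posterior P(H) ≈ 0.0368

Let H be the event that the message is spam; start with P(H) = 0.046. P('spam-flagged'|H) = 0.833, P('spam-flagged'|¬H) = 0.227.
Update on result 1 ('spam-flagged'): P(H) ← 0.833·0.0460 / (0.833·0.0460 + 0.227·0.9540) = 0.038318/0.25488 = 0.1503.
Update on result 2 ('not-flagged'): P(H) ← 0.167·0.1503 / (0.167·0.1503 + 0.773·0.8497) = 0.025107/0.68189 = 0.0368.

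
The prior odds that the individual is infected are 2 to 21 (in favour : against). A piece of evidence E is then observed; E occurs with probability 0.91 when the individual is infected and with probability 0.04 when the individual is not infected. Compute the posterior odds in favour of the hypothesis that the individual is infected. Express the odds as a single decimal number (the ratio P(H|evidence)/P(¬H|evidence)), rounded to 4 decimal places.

Prior odds = 2/21 = 0.095238.
Likelihood ratio for E = 0.91/0.04 = 22.750.
Posterior odds = prior odds × LR = 2.1667.

Posterior odds ≈ 2.1667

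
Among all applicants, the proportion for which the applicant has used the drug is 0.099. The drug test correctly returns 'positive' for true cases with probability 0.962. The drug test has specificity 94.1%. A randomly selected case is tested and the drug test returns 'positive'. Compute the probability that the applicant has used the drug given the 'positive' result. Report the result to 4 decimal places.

Let H be the event that the applicant has used the drug. P(H) = 0.099, so P(¬H) = 0.901. With E the 'positive' result, P(E|H) = 0.962 and P(E|¬H) = 0.059.
P(E) = 0.962·0.099 + 0.059·0.901 = 0.095238 + 0.053159 = 0.14840.
By Bayes' theorem, P(H|E) = 0.095238 / 0.14840 = 0.6418.

P(H | E) ≈ 0.6418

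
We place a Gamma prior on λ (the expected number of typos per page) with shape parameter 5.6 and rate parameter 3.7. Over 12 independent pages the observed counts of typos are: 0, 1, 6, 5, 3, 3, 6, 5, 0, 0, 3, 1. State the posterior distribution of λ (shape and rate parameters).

Posterior: Gamma(shape=38.6, rate=15.7)

Total count ∑xᵢ = 33 over n = 12 pages.
Gamma is conjugate to the Poisson likelihood: posterior is Gamma(shape = 5.6+33 = 38.6, rate = 3.7+12 = 15.7).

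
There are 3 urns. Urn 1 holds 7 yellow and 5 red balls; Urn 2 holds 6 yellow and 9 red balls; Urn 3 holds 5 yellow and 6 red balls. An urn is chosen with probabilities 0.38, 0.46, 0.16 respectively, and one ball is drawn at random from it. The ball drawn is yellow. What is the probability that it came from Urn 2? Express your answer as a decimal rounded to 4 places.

Tabulate prior·likelihood by source: [1] prior 0.38, lik 0.5833, product 0.2217; [2] prior 0.46, lik 0.4, product 0.1840; [3] prior 0.16, lik 0.4545, product 0.07273.
Normalizing constant = 0.47839; the posterior for Urn 2 is its product over the sum, 0.1840/0.47839 = 0.3846.

Posterior probability ≈ 0.3846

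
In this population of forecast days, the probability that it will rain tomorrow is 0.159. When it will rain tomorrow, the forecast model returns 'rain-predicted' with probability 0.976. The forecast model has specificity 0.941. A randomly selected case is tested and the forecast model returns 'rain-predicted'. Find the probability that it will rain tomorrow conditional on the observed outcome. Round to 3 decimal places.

Let H be the event that it will rain tomorrow. P(H) = 0.159, so P(¬H) = 0.841. With E the 'rain-predicted' result, P(E|H) = 0.976 and P(E|¬H) = 0.059.
P(E) = 0.976·0.159 + 0.059·0.841 = 0.15518 + 0.049619 = 0.20480.
By Bayes' theorem, P(H|E) = 0.15518 / 0.20480 = 0.758.

P(H | E) ≈ 0.758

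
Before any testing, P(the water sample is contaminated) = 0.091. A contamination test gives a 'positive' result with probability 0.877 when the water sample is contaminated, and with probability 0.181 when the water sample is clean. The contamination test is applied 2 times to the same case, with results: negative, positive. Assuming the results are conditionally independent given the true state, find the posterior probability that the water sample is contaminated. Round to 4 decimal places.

With H the event that the water sample is contaminated, the joint likelihood of the observed sequence is P(data|H) = 0.123·0.877 = 0.10787 and P(data|¬H) = 0.819·0.181 = 0.14824.
Bayes: P(H|data) = 0.091·0.10787 / (0.091·0.10787 + 0.909·0.14824) = 0.0098163/0.14457 = 0.0679.

Posterior P(H) ≈ 0.0679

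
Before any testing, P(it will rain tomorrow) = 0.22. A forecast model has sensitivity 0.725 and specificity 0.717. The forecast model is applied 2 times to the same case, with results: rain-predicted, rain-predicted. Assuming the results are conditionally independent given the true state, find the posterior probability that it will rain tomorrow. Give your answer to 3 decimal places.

Posterior P(H) ≈ 0.649

With H the event that it will rain tomorrow, the joint likelihood of the observed sequence is P(data|H) = 0.725·0.725 = 0.52563 and P(data|¬H) = 0.283·0.283 = 0.080089.
Bayes: P(H|data) = 0.22·0.52563 / (0.22·0.52563 + 0.78·0.080089) = 0.11564/0.17811 = 0.6493.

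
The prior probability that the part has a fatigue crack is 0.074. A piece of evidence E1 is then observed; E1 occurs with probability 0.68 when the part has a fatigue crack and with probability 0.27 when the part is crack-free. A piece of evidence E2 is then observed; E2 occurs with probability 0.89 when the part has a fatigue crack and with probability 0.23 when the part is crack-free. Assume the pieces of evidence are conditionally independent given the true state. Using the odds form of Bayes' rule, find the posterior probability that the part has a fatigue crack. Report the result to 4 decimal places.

Prior odds = 0.074/(1−0.074) = 0.079914. In log-odds, ln(0.079914) = -2.5268.
Add log likelihood ratios: ln(2.5185) + ln(3.8696) = 2.2768.
Posterior log-odds = -0.25000, so posterior odds = exp(-0.25000) = 0.77880. Converting, P(H|E) = 0.77880/1.7788 = 0.4378.

Posterior probability ≈ 0.4378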